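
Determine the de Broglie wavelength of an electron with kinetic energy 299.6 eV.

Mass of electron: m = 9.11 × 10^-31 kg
7.09 × 10^-11 m

Using λ = h/√(2mKE):

First convert KE to Joules: KE = 299.6 eV = 4.800 × 10^-17 J

λ = h/√(2mKE)
λ = (6.626 × 10^-34 J·s) / √(2 × 9.11 × 10^-31 kg × 4.800 × 10^-17 J)
λ = 7.09 × 10^-11 m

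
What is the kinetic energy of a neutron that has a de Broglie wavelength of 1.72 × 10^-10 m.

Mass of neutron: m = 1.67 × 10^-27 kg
4.44 × 10^-21 J (or 0.0277 eV)

From λ = h/√(2mKE), we solve for KE:

λ² = h²/(2mKE)
KE = h²/(2mλ²)
KE = (6.626 × 10^-34 J·s)² / (2 × 1.67 × 10^-27 kg × (1.72 × 10^-10 m)²)
KE = 4.44 × 10^-21 J
KE = 0.0277 eV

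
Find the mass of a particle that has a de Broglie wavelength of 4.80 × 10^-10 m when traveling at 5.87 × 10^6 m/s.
2.35 × 10^-31 kg

From the de Broglie relation λ = h/(mv), we solve for m:

m = h/(λv)
m = (6.626 × 10^-34 J·s) / (4.80 × 10^-10 m × 5.87 × 10^6 m/s)
m = 2.35 × 10^-31 kg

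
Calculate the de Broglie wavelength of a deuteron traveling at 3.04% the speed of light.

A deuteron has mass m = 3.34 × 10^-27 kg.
2.18 × 10^-14 m

Using the de Broglie relation λ = h/(mv):

v = 3.04% × c = 9.114 × 10^6 m/s

λ = h/(mv)
λ = (6.626 × 10^-34 J·s) / (3.34 × 10^-27 kg × 9.114 × 10^6 m/s)
λ = 2.18 × 10^-14 m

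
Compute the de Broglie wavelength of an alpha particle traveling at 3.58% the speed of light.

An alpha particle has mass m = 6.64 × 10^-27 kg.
9.30 × 10^-15 m

Using the de Broglie relation λ = h/(mv):

v = 3.58% × c = 1.073 × 10^7 m/s

λ = h/(mv)
λ = (6.626 × 10^-34 J·s) / (6.64 × 10^-27 kg × 1.073 × 10^7 m/s)
λ = 9.30 × 10^-15 m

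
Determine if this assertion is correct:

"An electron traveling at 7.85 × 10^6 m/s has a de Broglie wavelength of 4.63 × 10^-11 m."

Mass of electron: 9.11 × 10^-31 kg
False

The claim is incorrect.

Using λ = h/(mv):
λ = (6.626 × 10^-34 J·s) / (9.11 × 10^-31 kg × 7.85 × 10^6 m/s)
λ = 9.27 × 10^-11 m

The actual wavelength differs from the claimed 4.63 × 10^-11 m.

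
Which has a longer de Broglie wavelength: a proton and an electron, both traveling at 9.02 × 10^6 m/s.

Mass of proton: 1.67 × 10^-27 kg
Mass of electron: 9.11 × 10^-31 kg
The electron has the longer wavelength.

Using λ = h/(mv), since both particles have the same velocity, the wavelength depends only on mass.

For proton: λ₁ = h/(m₁v) = 4.40 × 10^-14 m
For electron: λ₂ = h/(m₂v) = 8.06 × 10^-11 m

Since λ ∝ 1/m at constant velocity, the lighter particle has the longer wavelength.

The electron has the longer de Broglie wavelength.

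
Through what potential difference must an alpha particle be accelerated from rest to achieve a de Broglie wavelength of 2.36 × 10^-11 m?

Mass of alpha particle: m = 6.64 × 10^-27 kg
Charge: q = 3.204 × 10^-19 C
1.85 × 10^-1 V

From λ = h/√(2mqV), we solve for V:

λ² = h²/(2mqV)
V = h²/(2mqλ²)
V = (6.626 × 10^-34 J·s)² / (2 × 6.64 × 10^-27 kg × 3.204 × 10^-19 C × (2.36 × 10^-11 m)²)
V = 1.85 × 10^-1 V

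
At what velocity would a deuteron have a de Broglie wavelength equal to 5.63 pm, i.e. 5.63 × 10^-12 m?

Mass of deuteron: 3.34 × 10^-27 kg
3.52 × 10^4 m/s

From λ = h/(mv), solve for v:

v = h/(mλ)
v = (6.626 × 10^-34 J·s) / (3.34 × 10^-27 kg × 5.63 × 10^-12 m)
v = 3.52 × 10^4 m/s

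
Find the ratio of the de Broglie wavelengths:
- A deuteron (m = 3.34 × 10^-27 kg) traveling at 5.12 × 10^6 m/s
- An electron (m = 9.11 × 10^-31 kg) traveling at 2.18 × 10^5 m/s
λ₁/λ₂ = 1.16 × 10^-5

Using λ = h/(mv):

λ₁ = h/(m₁v₁) = 3.87 × 10^-14 m
λ₂ = h/(m₂v₂) = 3.34 × 10^-9 m

Ratio λ₁/λ₂ = (m₂v₂)/(m₁v₁)
         = (9.11 × 10^-31 kg × 2.18 × 10^5 m/s) / (3.34 × 10^-27 kg × 5.12 × 10^6 m/s)
         = 1.16 × 10^-5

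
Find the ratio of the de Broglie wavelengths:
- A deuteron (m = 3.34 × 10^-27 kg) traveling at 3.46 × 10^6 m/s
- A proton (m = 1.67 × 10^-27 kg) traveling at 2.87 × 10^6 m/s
λ₁/λ₂ = 0.415

Using λ = h/(mv):

λ₁ = h/(m₁v₁) = 5.73 × 10^-14 m
λ₂ = h/(m₂v₂) = 1.38 × 10^-13 m

Ratio λ₁/λ₂ = (m₂v₂)/(m₁v₁)
         = (1.67 × 10^-27 kg × 2.87 × 10^6 m/s) / (3.34 × 10^-27 kg × 3.46 × 10^6 m/s)
         = 0.415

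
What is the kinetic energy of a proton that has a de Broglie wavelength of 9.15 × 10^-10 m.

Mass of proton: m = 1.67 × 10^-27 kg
1.57 × 10^-22 J (or 9.80 × 10^-4 eV)

From λ = h/√(2mKE), we solve for KE:

λ² = h²/(2mKE)
KE = h²/(2mλ²)
KE = (6.626 × 10^-34 J·s)² / (2 × 1.67 × 10^-27 kg × (9.15 × 10^-10 m)²)
KE = 1.57 × 10^-22 J
KE = 9.80 × 10^-4 eV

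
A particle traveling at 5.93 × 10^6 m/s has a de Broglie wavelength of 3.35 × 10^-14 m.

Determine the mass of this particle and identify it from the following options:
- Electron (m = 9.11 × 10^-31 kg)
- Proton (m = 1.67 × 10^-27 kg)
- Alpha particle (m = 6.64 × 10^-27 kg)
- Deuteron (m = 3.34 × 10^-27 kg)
The particle is a deuteron.

From λ = h/(mv), solve for mass:

m = h/(λv)
m = (6.626 × 10^-34 J·s) / (3.35 × 10^-14 m × 5.93 × 10^6 m/s)
m = 3.34 × 10^-27 kg

Comparing with the listed masses, this is closest to a deuteron.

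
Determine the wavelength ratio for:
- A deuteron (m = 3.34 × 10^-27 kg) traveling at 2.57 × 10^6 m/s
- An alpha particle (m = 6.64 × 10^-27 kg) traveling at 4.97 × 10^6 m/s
λ₁/λ₂ = 3.84

Using λ = h/(mv):

λ₁ = h/(m₁v₁) = 7.72 × 10^-14 m
λ₂ = h/(m₂v₂) = 2.01 × 10^-14 m

Ratio λ₁/λ₂ = (m₂v₂)/(m₁v₁)
         = (6.64 × 10^-27 kg × 4.97 × 10^6 m/s) / (3.34 × 10^-27 kg × 2.57 × 10^6 m/s)
         = 3.84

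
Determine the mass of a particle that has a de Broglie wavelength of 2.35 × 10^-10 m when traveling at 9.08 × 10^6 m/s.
3.11 × 10^-31 kg

From the de Broglie relation λ = h/(mv), we solve for m:

m = h/(λv)
m = (6.626 × 10^-34 J·s) / (2.35 × 10^-10 m × 9.08 × 10^6 m/s)
m = 3.11 × 10^-31 kg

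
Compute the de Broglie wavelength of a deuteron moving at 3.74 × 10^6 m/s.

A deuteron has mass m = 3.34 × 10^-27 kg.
5.30 × 10^-14 m

Using the de Broglie relation λ = h/(mv):

λ = h/(mv)
λ = (6.626 × 10^-34 J·s) / (3.34 × 10^-27 kg × 3.74 × 10^6 m/s)
λ = 5.30 × 10^-14 m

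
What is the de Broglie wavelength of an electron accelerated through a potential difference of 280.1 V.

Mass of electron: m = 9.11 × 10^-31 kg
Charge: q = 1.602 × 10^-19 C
7.33 × 10^-11 m

When a particle is accelerated through voltage V, it gains kinetic energy KE = qV.

The de Broglie wavelength is then λ = h/√(2mqV):

λ = h/√(2mqV)
λ = (6.626 × 10^-34 J·s) / √(2 × 9.11 × 10^-31 kg × 1.602 × 10^-19 C × 280.1 V)
λ = 7.33 × 10^-11 m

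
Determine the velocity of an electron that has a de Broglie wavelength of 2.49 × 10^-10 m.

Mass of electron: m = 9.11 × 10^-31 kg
2.92 × 10^6 m/s

From the de Broglie relation λ = h/(mv), we solve for v:

v = h/(mλ)
v = (6.626 × 10^-34 J·s) / (9.11 × 10^-31 kg × 2.49 × 10^-10 m)
v = 2.92 × 10^6 m/s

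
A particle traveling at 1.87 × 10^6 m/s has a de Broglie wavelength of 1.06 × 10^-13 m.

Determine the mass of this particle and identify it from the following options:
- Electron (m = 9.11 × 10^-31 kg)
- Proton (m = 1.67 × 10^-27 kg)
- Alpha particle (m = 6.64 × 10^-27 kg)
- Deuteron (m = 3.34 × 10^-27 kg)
The particle is a deuteron.

From λ = h/(mv), solve for mass:

m = h/(λv)
m = (6.626 × 10^-34 J·s) / (1.06 × 10^-13 m × 1.87 × 10^6 m/s)
m = 3.34 × 10^-27 kg

Comparing with the listed masses, this is closest to a deuteron.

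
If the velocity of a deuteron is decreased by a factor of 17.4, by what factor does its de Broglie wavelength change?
The wavelength increases by a factor of 17.4.

From λ = h/(mv), the wavelength is inversely proportional to velocity:

λ ∝ 1/v

If v → v/17.4, then λ → 17.4λ

When velocity is decreased by a factor of 17.4, the wavelength increases by a factor of 17.4.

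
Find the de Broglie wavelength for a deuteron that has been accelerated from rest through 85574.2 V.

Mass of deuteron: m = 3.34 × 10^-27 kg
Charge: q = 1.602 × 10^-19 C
6.92 × 10^-14 m

When a particle is accelerated through voltage V, it gains kinetic energy KE = qV.

The de Broglie wavelength is then λ = h/√(2mqV):

λ = h/√(2mqV)
λ = (6.626 × 10^-34 J·s) / √(2 × 3.34 × 10^-27 kg × 1.602 × 10^-19 C × 85574.2 V)
λ = 6.92 × 10^-14 m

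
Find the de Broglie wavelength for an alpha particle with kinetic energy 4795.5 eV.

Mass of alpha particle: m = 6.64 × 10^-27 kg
2.07 × 10^-13 m

Using λ = h/√(2mKE):

First convert KE to Joules: KE = 4795.5 eV = 7.683 × 10^-16 J

λ = h/√(2mKE)
λ = (6.626 × 10^-34 J·s) / √(2 × 6.64 × 10^-27 kg × 7.683 × 10^-16 J)
λ = 2.07 × 10^-13 m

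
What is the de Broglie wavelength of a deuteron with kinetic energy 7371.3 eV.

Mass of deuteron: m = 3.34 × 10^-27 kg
2.36 × 10^-13 m

Using λ = h/√(2mKE):

First convert KE to Joules: KE = 7371.3 eV = 1.181 × 10^-15 J

λ = h/√(2mKE)
λ = (6.626 × 10^-34 J·s) / √(2 × 3.34 × 10^-27 kg × 1.181 × 10^-15 J)
λ = 2.36 × 10^-13 m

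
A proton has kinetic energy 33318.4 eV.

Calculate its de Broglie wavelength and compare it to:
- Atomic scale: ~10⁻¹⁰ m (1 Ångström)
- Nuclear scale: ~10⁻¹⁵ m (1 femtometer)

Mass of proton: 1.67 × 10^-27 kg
λ = 1.57 × 10^-13 m, which is between nuclear and atomic scales.

Using λ = h/√(2mKE):

KE = 33318.4 eV = 5.338 × 10^-15 J

λ = h/√(2mKE)
λ = (6.626 × 10^-34 J·s) / √(2 × 1.67 × 10^-27 kg × 5.338 × 10^-15 J)
λ = 1.57 × 10^-13 m

Comparison:
- Atomic scale (10⁻¹⁰ m): λ is 0.0016× this size
- Nuclear scale (10⁻¹⁵ m): λ is 1.6e+02× this size

The wavelength is between nuclear and atomic scales.

This wavelength is appropriate for probing atomic structure but too large for nuclear physics experiments.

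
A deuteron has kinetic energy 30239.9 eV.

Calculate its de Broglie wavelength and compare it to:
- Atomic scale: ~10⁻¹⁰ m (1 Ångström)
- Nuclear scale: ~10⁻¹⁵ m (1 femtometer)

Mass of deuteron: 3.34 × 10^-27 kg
λ = 1.16 × 10^-13 m, which is between nuclear and atomic scales.

Using λ = h/√(2mKE):

KE = 30239.9 eV = 4.845 × 10^-15 J

λ = h/√(2mKE)
λ = (6.626 × 10^-34 J·s) / √(2 × 3.34 × 10^-27 kg × 4.845 × 10^-15 J)
λ = 1.16 × 10^-13 m

Comparison:
- Atomic scale (10⁻¹⁰ m): λ is 0.0012× this size
- Nuclear scale (10⁻¹⁵ m): λ is 1.2e+02× this size

The wavelength is between nuclear and atomic scales.

This wavelength is appropriate for probing atomic structure but too large for nuclear physics experiments.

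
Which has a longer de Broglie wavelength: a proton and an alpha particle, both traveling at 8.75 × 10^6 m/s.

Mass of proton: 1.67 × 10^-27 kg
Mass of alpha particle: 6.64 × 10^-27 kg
The proton has the longer wavelength.

Using λ = h/(mv), since both particles have the same velocity, the wavelength depends only on mass.

For proton: λ₁ = h/(m₁v) = 4.53 × 10^-14 m
For alpha particle: λ₂ = h/(m₂v) = 1.14 × 10^-14 m

Since λ ∝ 1/m at constant velocity, the lighter particle has the longer wavelength.

The proton has the longer de Broglie wavelength.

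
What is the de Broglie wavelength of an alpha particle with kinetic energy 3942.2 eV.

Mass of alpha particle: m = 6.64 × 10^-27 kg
2.29 × 10^-13 m

Using λ = h/√(2mKE):

First convert KE to Joules: KE = 3942.2 eV = 6.316 × 10^-16 J

λ = h/√(2mKE)
λ = (6.626 × 10^-34 J·s) / √(2 × 6.64 × 10^-27 kg × 6.316 × 10^-16 J)
λ = 2.29 × 10^-13 m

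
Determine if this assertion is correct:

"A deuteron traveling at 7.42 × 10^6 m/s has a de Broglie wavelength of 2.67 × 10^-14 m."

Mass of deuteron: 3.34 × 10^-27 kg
True

The claim is correct.

Using λ = h/(mv):
λ = (6.626 × 10^-34 J·s) / (3.34 × 10^-27 kg × 7.42 × 10^6 m/s)
λ = 2.67 × 10^-14 m

This matches the claimed value.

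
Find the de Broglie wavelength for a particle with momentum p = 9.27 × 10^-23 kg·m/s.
7.15 × 10^-12 m

Using the de Broglie relation λ = h/p:

λ = h/p
λ = (6.626 × 10^-34 J·s) / (9.27 × 10^-23 kg·m/s)
λ = 7.15 × 10^-12 m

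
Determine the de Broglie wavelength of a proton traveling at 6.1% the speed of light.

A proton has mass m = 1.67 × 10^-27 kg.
2.17 × 10^-14 m

Using the de Broglie relation λ = h/(mv):

v = 6.1% × c = 1.829 × 10^7 m/s

λ = h/(mv)
λ = (6.626 × 10^-34 J·s) / (1.67 × 10^-27 kg × 1.829 × 10^7 m/s)
λ = 2.17 × 10^-14 m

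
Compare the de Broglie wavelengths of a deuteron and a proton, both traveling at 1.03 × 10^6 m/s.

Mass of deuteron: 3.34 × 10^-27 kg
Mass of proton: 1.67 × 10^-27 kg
The proton has the longer wavelength.

Using λ = h/(mv), since both particles have the same velocity, the wavelength depends only on mass.

For deuteron: λ₁ = h/(m₁v) = 1.93 × 10^-13 m
For proton: λ₂ = h/(m₂v) = 3.85 × 10^-13 m

Since λ ∝ 1/m at constant velocity, the lighter particle has the longer wavelength.

The proton has the longer de Broglie wavelength.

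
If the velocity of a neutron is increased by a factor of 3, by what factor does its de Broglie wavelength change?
The wavelength decreases by a factor of 3.

From λ = h/(mv), the wavelength is inversely proportional to velocity:

λ ∝ 1/v

If v → 3v, then λ → λ/3

When velocity is increased by a factor of 3, the wavelength decreases by a factor of 3.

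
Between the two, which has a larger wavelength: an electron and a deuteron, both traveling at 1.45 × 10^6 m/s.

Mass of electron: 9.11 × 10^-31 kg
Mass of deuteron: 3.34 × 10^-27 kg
The electron has the longer wavelength.

Using λ = h/(mv), since both particles have the same velocity, the wavelength depends only on mass.

For electron: λ₁ = h/(m₁v) = 5.02 × 10^-10 m
For deuteron: λ₂ = h/(m₂v) = 1.37 × 10^-13 m

Since λ ∝ 1/m at constant velocity, the lighter particle has the longer wavelength.

The electron has the longer de Broglie wavelength.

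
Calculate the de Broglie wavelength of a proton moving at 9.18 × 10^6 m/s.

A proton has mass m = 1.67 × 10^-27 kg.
4.32 × 10^-14 m

Using the de Broglie relation λ = h/(mv):

λ = h/(mv)
λ = (6.626 × 10^-34 J·s) / (1.67 × 10^-27 kg × 9.18 × 10^6 m/s)
λ = 4.32 × 10^-14 m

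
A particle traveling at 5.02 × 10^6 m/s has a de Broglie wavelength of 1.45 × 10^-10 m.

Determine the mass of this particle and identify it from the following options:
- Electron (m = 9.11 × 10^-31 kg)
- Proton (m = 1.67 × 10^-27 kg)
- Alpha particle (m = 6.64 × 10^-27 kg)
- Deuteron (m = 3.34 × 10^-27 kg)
The particle is an electron.

From λ = h/(mv), solve for mass:

m = h/(λv)
m = (6.626 × 10^-34 J·s) / (1.45 × 10^-10 m × 5.02 × 10^6 m/s)
m = 9.10 × 10^-31 kg

Comparing with the listed masses, this is closest to an electron.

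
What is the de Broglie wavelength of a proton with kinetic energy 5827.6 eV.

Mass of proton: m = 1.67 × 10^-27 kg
3.75 × 10^-13 m

Using λ = h/√(2mKE):

First convert KE to Joules: KE = 5827.6 eV = 9.337 × 10^-16 J

λ = h/√(2mKE)
λ = (6.626 × 10^-34 J·s) / √(2 × 1.67 × 10^-27 kg × 9.337 × 10^-16 J)
λ = 3.75 × 10^-13 m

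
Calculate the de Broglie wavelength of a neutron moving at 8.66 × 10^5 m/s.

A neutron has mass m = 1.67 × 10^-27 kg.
4.58 × 10^-13 m

Using the de Broglie relation λ = h/(mv):

λ = h/(mv)
λ = (6.626 × 10^-34 J·s) / (1.67 × 10^-27 kg × 8.66 × 10^5 m/s)
λ = 4.58 × 10^-13 m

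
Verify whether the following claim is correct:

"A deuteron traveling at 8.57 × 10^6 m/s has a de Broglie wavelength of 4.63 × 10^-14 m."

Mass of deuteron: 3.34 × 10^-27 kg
False

The claim is incorrect.

Using λ = h/(mv):
λ = (6.626 × 10^-34 J·s) / (3.34 × 10^-27 kg × 8.57 × 10^6 m/s)
λ = 2.31 × 10^-14 m

The actual wavelength differs from the claimed 4.63 × 10^-14 m.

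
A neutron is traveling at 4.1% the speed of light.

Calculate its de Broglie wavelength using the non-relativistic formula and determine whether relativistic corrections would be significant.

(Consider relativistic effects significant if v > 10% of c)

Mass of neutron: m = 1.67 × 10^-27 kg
No, relativistic corrections are not needed.

Using the non-relativistic de Broglie formula λ = h/(mv):

v = 4.1% × c = 1.229 × 10^7 m/s

λ = h/(mv)
λ = (6.626 × 10^-34 J·s) / (1.67 × 10^-27 kg × 1.229 × 10^7 m/s)
λ = 3.23 × 10^-14 m

Since v = 4.1% of c < 10% of c, relativistic corrections are NOT significant and this non-relativistic result is a good approximation.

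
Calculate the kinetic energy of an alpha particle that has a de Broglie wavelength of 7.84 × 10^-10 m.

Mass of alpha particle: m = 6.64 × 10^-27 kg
5.38 × 10^-23 J (or 3.36 × 10^-4 eV)

From λ = h/√(2mKE), we solve for KE:

λ² = h²/(2mKE)
KE = h²/(2mλ²)
KE = (6.626 × 10^-34 J·s)² / (2 × 6.64 × 10^-27 kg × (7.84 × 10^-10 m)²)
KE = 5.38 × 10^-23 J
KE = 3.36 × 10^-4 eV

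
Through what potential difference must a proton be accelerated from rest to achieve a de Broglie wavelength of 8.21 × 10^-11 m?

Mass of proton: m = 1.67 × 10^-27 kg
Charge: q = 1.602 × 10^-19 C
1.22 × 10^-1 V

From λ = h/√(2mqV), we solve for V:

λ² = h²/(2mqV)
V = h²/(2mqλ²)
V = (6.626 × 10^-34 J·s)² / (2 × 1.67 × 10^-27 kg × 1.602 × 10^-19 C × (8.21 × 10^-11 m)²)
V = 1.22 × 10^-1 V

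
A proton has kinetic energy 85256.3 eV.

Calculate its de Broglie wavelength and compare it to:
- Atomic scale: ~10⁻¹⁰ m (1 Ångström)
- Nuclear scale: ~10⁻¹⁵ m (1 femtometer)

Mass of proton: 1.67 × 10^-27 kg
λ = 9.81 × 10^-14 m, which is between nuclear and atomic scales.

Using λ = h/√(2mKE):

KE = 85256.3 eV = 1.366 × 10^-14 J

λ = h/√(2mKE)
λ = (6.626 × 10^-34 J·s) / √(2 × 1.67 × 10^-27 kg × 1.366 × 10^-14 J)
λ = 9.81 × 10^-14 m

Comparison:
- Atomic scale (10⁻¹⁰ m): λ is 0.00098× this size
- Nuclear scale (10⁻¹⁵ m): λ is 98× this size

The wavelength is between nuclear and atomic scales.

This wavelength is appropriate for probing atomic structure but too large for nuclear physics experiments.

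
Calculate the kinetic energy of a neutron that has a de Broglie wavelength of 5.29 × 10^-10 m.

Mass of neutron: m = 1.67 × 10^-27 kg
4.70 × 10^-22 J (or 2.93 × 10^-3 eV)

From λ = h/√(2mKE), we solve for KE:

λ² = h²/(2mKE)
KE = h²/(2mλ²)
KE = (6.626 × 10^-34 J·s)² / (2 × 1.67 × 10^-27 kg × (5.29 × 10^-10 m)²)
KE = 4.70 × 10^-22 J
KE = 2.93 × 10^-3 eV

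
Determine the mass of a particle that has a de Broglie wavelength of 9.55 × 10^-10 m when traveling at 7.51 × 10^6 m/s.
9.24 × 10^-32 kg

From the de Broglie relation λ = h/(mv), we solve for m:

m = h/(λv)
m = (6.626 × 10^-34 J·s) / (9.55 × 10^-10 m × 7.51 × 10^6 m/s)
m = 9.24 × 10^-32 kg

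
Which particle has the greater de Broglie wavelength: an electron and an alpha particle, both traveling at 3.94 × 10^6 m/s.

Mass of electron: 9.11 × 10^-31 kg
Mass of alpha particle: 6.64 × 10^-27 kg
The electron has the longer wavelength.

Using λ = h/(mv), since both particles have the same velocity, the wavelength depends only on mass.

For electron: λ₁ = h/(m₁v) = 1.85 × 10^-10 m
For alpha particle: λ₂ = h/(m₂v) = 2.53 × 10^-14 m

Since λ ∝ 1/m at constant velocity, the lighter particle has the longer wavelength.

The electron has the longer de Broglie wavelength.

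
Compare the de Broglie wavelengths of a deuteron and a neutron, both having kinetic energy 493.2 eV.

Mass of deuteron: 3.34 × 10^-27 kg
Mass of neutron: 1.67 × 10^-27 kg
The neutron has the longer wavelength.

Using λ = h/√(2mKE):

For deuteron: λ₁ = h/√(2m₁KE) = 9.12 × 10^-13 m
For neutron: λ₂ = h/√(2m₂KE) = 1.29 × 10^-12 m

Since λ ∝ 1/√m at constant kinetic energy, the lighter particle has the longer wavelength.

The neutron has the longer de Broglie wavelength.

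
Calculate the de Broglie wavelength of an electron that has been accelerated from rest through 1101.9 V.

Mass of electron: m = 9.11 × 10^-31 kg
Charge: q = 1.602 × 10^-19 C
3.69 × 10^-11 m

When a particle is accelerated through voltage V, it gains kinetic energy KE = qV.

The de Broglie wavelength is then λ = h/√(2mqV):

λ = h/√(2mqV)
λ = (6.626 × 10^-34 J·s) / √(2 × 9.11 × 10^-31 kg × 1.602 × 10^-19 C × 1101.9 V)
λ = 3.69 × 10^-11 m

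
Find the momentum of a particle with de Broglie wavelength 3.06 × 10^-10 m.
2.17 × 10^-24 kg·m/s

From the de Broglie relation λ = h/p, we solve for p:

p = h/λ
p = (6.626 × 10^-34 J·s) / (3.06 × 10^-10 m)
p = 2.17 × 10^-24 kg·m/s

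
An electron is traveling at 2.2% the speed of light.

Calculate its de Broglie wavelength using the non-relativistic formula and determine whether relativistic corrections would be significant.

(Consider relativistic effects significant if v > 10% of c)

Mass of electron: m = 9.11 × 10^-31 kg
No, relativistic corrections are not needed.

Using the non-relativistic de Broglie formula λ = h/(mv):

v = 2.2% × c = 6.595 × 10^6 m/s

λ = h/(mv)
λ = (6.626 × 10^-34 J·s) / (9.11 × 10^-31 kg × 6.595 × 10^6 m/s)
λ = 1.10 × 10^-10 m

Since v = 2.2% of c < 10% of c, relativistic corrections are NOT significant and this non-relativistic result is a good approximation.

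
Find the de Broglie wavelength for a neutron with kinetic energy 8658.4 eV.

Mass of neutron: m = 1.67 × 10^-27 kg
3.08 × 10^-13 m

Using λ = h/√(2mKE):

First convert KE to Joules: KE = 8658.4 eV = 1.387 × 10^-15 J

λ = h/√(2mKE)
λ = (6.626 × 10^-34 J·s) / √(2 × 1.67 × 10^-27 kg × 1.387 × 10^-15 J)
λ = 3.08 × 10^-13 m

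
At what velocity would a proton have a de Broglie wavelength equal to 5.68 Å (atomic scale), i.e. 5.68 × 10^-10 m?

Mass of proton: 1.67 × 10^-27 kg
6.99 × 10^2 m/s

From λ = h/(mv), solve for v:

v = h/(mλ)
v = (6.626 × 10^-34 J·s) / (1.67 × 10^-27 kg × 5.68 × 10^-10 m)
v = 6.99 × 10^2 m/s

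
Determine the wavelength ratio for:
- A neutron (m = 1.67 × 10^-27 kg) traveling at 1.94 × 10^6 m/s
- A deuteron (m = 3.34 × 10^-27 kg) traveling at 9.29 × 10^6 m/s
λ₁/λ₂ = 9.58

Using λ = h/(mv):

λ₁ = h/(m₁v₁) = 2.05 × 10^-13 m
λ₂ = h/(m₂v₂) = 2.14 × 10^-14 m

Ratio λ₁/λ₂ = (m₂v₂)/(m₁v₁)
         = (3.34 × 10^-27 kg × 9.29 × 10^6 m/s) / (1.67 × 10^-27 kg × 1.94 × 10^6 m/s)
         = 9.58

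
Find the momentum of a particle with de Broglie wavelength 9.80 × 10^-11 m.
6.76 × 10^-24 kg·m/s

From the de Broglie relation λ = h/p, we solve for p:

p = h/λ
p = (6.626 × 10^-34 J·s) / (9.80 × 10^-11 m)
p = 6.76 × 10^-24 kg·m/s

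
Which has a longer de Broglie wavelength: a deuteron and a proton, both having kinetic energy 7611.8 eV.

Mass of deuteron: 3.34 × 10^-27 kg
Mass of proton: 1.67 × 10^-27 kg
The proton has the longer wavelength.

Using λ = h/√(2mKE):

For deuteron: λ₁ = h/√(2m₁KE) = 2.32 × 10^-13 m
For proton: λ₂ = h/√(2m₂KE) = 3.28 × 10^-13 m

Since λ ∝ 1/√m at constant kinetic energy, the lighter particle has the longer wavelength.

The proton has the longer de Broglie wavelength.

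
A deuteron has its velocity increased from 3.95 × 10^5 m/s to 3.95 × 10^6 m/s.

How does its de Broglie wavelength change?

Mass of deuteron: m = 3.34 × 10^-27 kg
The wavelength decreases by a factor of 10.

Using λ = h/(mv):

Initial wavelength: λ₁ = h/(mv₁) = 5.02 × 10^-13 m
Final wavelength: λ₂ = h/(mv₂) = 5.02 × 10^-14 m

Since λ ∝ 1/v, when velocity increases by a factor of 10, the wavelength decreases by a factor of 10.

λ₂/λ₁ = v₁/v₂ = 1/10

The wavelength decreases by a factor of 10.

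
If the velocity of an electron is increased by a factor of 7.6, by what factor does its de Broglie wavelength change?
The wavelength decreases by a factor of 7.6.

From λ = h/(mv), the wavelength is inversely proportional to velocity:

λ ∝ 1/v

If v → 7.6v, then λ → λ/7.6

When velocity is increased by a factor of 7.6, the wavelength decreases by a factor of 7.6.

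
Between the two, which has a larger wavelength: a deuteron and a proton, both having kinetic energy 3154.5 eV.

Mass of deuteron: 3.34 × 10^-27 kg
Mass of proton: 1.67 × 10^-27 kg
The proton has the longer wavelength.

Using λ = h/√(2mKE):

For deuteron: λ₁ = h/√(2m₁KE) = 3.61 × 10^-13 m
For proton: λ₂ = h/√(2m₂KE) = 5.10 × 10^-13 m

Since λ ∝ 1/√m at constant kinetic energy, the lighter particle has the longer wavelength.

The proton has the longer de Broglie wavelength.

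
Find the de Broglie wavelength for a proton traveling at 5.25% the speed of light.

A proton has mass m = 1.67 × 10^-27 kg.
2.52 × 10^-14 m

Using the de Broglie relation λ = h/(mv):

v = 5.25% × c = 1.574 × 10^7 m/s

λ = h/(mv)
λ = (6.626 × 10^-34 J·s) / (1.67 × 10^-27 kg × 1.574 × 10^7 m/s)
λ = 2.52 × 10^-14 m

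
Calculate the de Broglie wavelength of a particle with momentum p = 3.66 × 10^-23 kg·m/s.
1.81 × 10^-11 m

Using the de Broglie relation λ = h/p:

λ = h/p
λ = (6.626 × 10^-34 J·s) / (3.66 × 10^-23 kg·m/s)
λ = 1.81 × 10^-11 m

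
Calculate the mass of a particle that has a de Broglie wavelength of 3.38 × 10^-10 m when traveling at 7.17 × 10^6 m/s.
2.73 × 10^-31 kg

From the de Broglie relation λ = h/(mv), we solve for m:

m = h/(λv)
m = (6.626 × 10^-34 J·s) / (3.38 × 10^-10 m × 7.17 × 10^6 m/s)
m = 2.73 × 10^-31 kg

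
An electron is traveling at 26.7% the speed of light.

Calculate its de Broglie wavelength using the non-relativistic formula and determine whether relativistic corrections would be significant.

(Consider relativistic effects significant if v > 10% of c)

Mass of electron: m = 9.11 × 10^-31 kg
Yes, relativistic corrections are needed.

Using the non-relativistic de Broglie formula λ = h/(mv):

v = 26.7% × c = 8.004 × 10^7 m/s

λ = h/(mv)
λ = (6.626 × 10^-34 J·s) / (9.11 × 10^-31 kg × 8.004 × 10^7 m/s)
λ = 9.09 × 10^-12 m

Since v = 26.7% of c > 10% of c, relativistic corrections ARE significant and the actual wavelength would differ from this non-relativistic estimate.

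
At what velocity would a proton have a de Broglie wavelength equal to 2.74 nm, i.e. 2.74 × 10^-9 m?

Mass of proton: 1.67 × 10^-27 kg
1.45 × 10^2 m/s

From λ = h/(mv), solve for v:

v = h/(mλ)
v = (6.626 × 10^-34 J·s) / (1.67 × 10^-27 kg × 2.74 × 10^-9 m)
v = 1.45 × 10^2 m/s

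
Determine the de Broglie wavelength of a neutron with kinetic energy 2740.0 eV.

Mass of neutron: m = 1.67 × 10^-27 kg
5.47 × 10^-13 m

Using λ = h/√(2mKE):

First convert KE to Joules: KE = 2740.0 eV = 4.390 × 10^-16 J

λ = h/√(2mKE)
λ = (6.626 × 10^-34 J·s) / √(2 × 1.67 × 10^-27 kg × 4.390 × 10^-16 J)
λ = 5.47 × 10^-13 m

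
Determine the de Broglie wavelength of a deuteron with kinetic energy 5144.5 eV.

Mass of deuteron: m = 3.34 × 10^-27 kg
2.82 × 10^-13 m

Using λ = h/√(2mKE):

First convert KE to Joules: KE = 5144.5 eV = 8.242 × 10^-16 J

λ = h/√(2mKE)
λ = (6.626 × 10^-34 J·s) / √(2 × 3.34 × 10^-27 kg × 8.242 × 10^-16 J)
λ = 2.82 × 10^-13 m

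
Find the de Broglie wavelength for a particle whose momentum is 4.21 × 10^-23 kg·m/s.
1.57 × 10^-11 m

Using the de Broglie relation λ = h/p:

λ = h/p
λ = (6.626 × 10^-34 J·s) / (4.21 × 10^-23 kg·m/s)
λ = 1.57 × 10^-11 m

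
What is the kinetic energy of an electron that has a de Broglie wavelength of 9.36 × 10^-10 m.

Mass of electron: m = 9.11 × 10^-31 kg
2.75 × 10^-19 J (or 1.72 eV)

From λ = h/√(2mKE), we solve for KE:

λ² = h²/(2mKE)
KE = h²/(2mλ²)
KE = (6.626 × 10^-34 J·s)² / (2 × 9.11 × 10^-31 kg × (9.36 × 10^-10 m)²)
KE = 2.75 × 10^-19 J
KE = 1.72 eV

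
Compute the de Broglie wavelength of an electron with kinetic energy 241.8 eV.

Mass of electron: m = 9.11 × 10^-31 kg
7.89 × 10^-11 m

Using λ = h/√(2mKE):

First convert KE to Joules: KE = 241.8 eV = 3.874 × 10^-17 J

λ = h/√(2mKE)
λ = (6.626 × 10^-34 J·s) / √(2 × 9.11 × 10^-31 kg × 3.874 × 10^-17 J)
λ = 7.89 × 10^-11 m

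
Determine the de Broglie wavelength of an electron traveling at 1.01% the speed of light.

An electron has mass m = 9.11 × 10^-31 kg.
2.40 × 10^-10 m

Using the de Broglie relation λ = h/(mv):

v = 1.01% × c = 3.028 × 10^6 m/s

λ = h/(mv)
λ = (6.626 × 10^-34 J·s) / (9.11 × 10^-31 kg × 3.028 × 10^6 m/s)
λ = 2.40 × 10^-10 m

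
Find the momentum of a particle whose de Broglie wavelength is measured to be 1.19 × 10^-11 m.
5.57 × 10^-23 kg·m/s

From the de Broglie relation λ = h/p, we solve for p:

p = h/λ
p = (6.626 × 10^-34 J·s) / (1.19 × 10^-11 m)
p = 5.57 × 10^-23 kg·m/s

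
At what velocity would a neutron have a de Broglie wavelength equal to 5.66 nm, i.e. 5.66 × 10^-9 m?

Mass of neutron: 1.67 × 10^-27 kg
7.01 × 10^1 m/s

From λ = h/(mv), solve for v:

v = h/(mλ)
v = (6.626 × 10^-34 J·s) / (1.67 × 10^-27 kg × 5.66 × 10^-9 m)
v = 7.01 × 10^1 m/s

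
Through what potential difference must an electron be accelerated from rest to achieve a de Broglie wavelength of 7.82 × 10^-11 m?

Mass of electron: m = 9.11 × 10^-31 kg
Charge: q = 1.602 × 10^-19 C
246 V

From λ = h/√(2mqV), we solve for V:

λ² = h²/(2mqV)
V = h²/(2mqλ²)
V = (6.626 × 10^-34 J·s)² / (2 × 9.11 × 10^-31 kg × 1.602 × 10^-19 C × (7.82 × 10^-11 m)²)
V = 246 V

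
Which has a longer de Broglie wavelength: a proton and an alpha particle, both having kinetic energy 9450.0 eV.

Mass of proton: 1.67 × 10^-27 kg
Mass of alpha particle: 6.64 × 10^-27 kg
The proton has the longer wavelength.

Using λ = h/√(2mKE):

For proton: λ₁ = h/√(2m₁KE) = 2.95 × 10^-13 m
For alpha particle: λ₂ = h/√(2m₂KE) = 1.48 × 10^-13 m

Since λ ∝ 1/√m at constant kinetic energy, the lighter particle has the longer wavelength.

The proton has the longer de Broglie wavelength.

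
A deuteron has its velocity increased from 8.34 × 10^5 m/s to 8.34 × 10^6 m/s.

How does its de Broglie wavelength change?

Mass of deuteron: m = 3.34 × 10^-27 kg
The wavelength decreases by a factor of 10.

Using λ = h/(mv):

Initial wavelength: λ₁ = h/(mv₁) = 2.38 × 10^-13 m
Final wavelength: λ₂ = h/(mv₂) = 2.38 × 10^-14 m

Since λ ∝ 1/v, when velocity increases by a factor of 10, the wavelength decreases by a factor of 10.

λ₂/λ₁ = v₁/v₂ = 1/10

The wavelength decreases by a factor of 10.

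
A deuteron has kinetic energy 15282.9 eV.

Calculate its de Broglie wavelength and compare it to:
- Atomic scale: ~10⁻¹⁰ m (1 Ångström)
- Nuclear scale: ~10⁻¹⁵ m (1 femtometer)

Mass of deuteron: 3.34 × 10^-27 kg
λ = 1.64 × 10^-13 m, which is between nuclear and atomic scales.

Using λ = h/√(2mKE):

KE = 15282.9 eV = 2.449 × 10^-15 J

λ = h/√(2mKE)
λ = (6.626 × 10^-34 J·s) / √(2 × 3.34 × 10^-27 kg × 2.449 × 10^-15 J)
λ = 1.64 × 10^-13 m

Comparison:
- Atomic scale (10⁻¹⁰ m): λ is 0.0016× this size
- Nuclear scale (10⁻¹⁵ m): λ is 1.6e+02× this size

The wavelength is between nuclear and atomic scales.

This wavelength is appropriate for probing atomic structure but too large for nuclear physics experiments.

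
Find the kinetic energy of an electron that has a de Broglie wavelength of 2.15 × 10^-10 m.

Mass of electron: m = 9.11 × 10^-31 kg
5.21 × 10^-18 J (or 32.5 eV)

From λ = h/√(2mKE), we solve for KE:

λ² = h²/(2mKE)
KE = h²/(2mλ²)
KE = (6.626 × 10^-34 J·s)² / (2 × 9.11 × 10^-31 kg × (2.15 × 10^-10 m)²)
KE = 5.21 × 10^-18 J
KE = 32.5 eV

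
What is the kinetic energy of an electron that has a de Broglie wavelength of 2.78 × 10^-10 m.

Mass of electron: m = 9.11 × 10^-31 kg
3.12 × 10^-18 J (or 19.5 eV)

From λ = h/√(2mKE), we solve for KE:

λ² = h²/(2mKE)
KE = h²/(2mλ²)
KE = (6.626 × 10^-34 J·s)² / (2 × 9.11 × 10^-31 kg × (2.78 × 10^-10 m)²)
KE = 3.12 × 10^-18 J
KE = 19.5 eV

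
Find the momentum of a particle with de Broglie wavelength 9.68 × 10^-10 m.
6.85 × 10^-25 kg·m/s

From the de Broglie relation λ = h/p, we solve for p:

p = h/λ
p = (6.626 × 10^-34 J·s) / (9.68 × 10^-10 m)
p = 6.85 × 10^-25 kg·m/s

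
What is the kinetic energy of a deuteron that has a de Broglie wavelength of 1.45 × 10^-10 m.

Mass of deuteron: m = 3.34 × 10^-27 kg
3.13 × 10^-21 J (or 0.0195 eV)

From λ = h/√(2mKE), we solve for KE:

λ² = h²/(2mKE)
KE = h²/(2mλ²)
KE = (6.626 × 10^-34 J·s)² / (2 × 3.34 × 10^-27 kg × (1.45 × 10^-10 m)²)
KE = 3.13 × 10^-21 J
KE = 0.0195 eV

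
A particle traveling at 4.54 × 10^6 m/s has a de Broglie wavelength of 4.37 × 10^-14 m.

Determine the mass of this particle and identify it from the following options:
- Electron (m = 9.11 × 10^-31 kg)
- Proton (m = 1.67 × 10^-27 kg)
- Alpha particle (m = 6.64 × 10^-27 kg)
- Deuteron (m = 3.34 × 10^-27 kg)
The particle is a deuteron.

From λ = h/(mv), solve for mass:

m = h/(λv)
m = (6.626 × 10^-34 J·s) / (4.37 × 10^-14 m × 4.54 × 10^6 m/s)
m = 3.34 × 10^-27 kg

Comparing with the listed masses, this is closest to a deuteron.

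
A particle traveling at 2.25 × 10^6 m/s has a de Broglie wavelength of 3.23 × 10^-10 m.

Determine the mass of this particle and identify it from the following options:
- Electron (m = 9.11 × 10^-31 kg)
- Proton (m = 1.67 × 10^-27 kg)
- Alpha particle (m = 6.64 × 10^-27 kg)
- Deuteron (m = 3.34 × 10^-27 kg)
The particle is an electron.

From λ = h/(mv), solve for mass:

m = h/(λv)
m = (6.626 × 10^-34 J·s) / (3.23 × 10^-10 m × 2.25 × 10^6 m/s)
m = 9.12 × 10^-31 kg

Comparing with the listed masses, this is closest to an electron.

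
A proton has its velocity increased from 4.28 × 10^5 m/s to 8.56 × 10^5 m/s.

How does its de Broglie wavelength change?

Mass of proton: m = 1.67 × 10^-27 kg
The wavelength decreases by a factor of 2.

Using λ = h/(mv):

Initial wavelength: λ₁ = h/(mv₁) = 9.27 × 10^-13 m
Final wavelength: λ₂ = h/(mv₂) = 4.64 × 10^-13 m

Since λ ∝ 1/v, when velocity increases by a factor of 2, the wavelength decreases by a factor of 2.

λ₂/λ₁ = v₁/v₂ = 1/2

The wavelength decreases by a factor of 2.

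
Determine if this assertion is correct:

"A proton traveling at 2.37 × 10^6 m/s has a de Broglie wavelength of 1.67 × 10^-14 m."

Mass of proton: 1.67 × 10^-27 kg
False

The claim is incorrect.

Using λ = h/(mv):
λ = (6.626 × 10^-34 J·s) / (1.67 × 10^-27 kg × 2.37 × 10^6 m/s)
λ = 1.67 × 10^-13 m

The actual wavelength differs from the claimed 1.67 × 10^-14 m.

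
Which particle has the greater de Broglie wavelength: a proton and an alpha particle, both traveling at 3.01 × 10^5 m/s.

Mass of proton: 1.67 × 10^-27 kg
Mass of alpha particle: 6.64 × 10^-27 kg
The proton has the longer wavelength.

Using λ = h/(mv), since both particles have the same velocity, the wavelength depends only on mass.

For proton: λ₁ = h/(m₁v) = 1.32 × 10^-12 m
For alpha particle: λ₂ = h/(m₂v) = 3.32 × 10^-13 m

Since λ ∝ 1/m at constant velocity, the lighter particle has the longer wavelength.

The proton has the longer de Broglie wavelength.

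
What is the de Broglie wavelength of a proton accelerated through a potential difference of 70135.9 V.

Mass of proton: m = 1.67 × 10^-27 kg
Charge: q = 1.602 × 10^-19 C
1.08 × 10^-13 m

When a particle is accelerated through voltage V, it gains kinetic energy KE = qV.

The de Broglie wavelength is then λ = h/√(2mqV):

λ = h/√(2mqV)
λ = (6.626 × 10^-34 J·s) / √(2 × 1.67 × 10^-27 kg × 1.602 × 10^-19 C × 70135.9 V)
λ = 1.08 × 10^-13 m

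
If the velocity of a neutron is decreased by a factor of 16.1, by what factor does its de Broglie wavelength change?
The wavelength increases by a factor of 16.1.

From λ = h/(mv), the wavelength is inversely proportional to velocity:

λ ∝ 1/v

If v → v/16.1, then λ → 16.1λ

When velocity is decreased by a factor of 16.1, the wavelength increases by a factor of 16.1.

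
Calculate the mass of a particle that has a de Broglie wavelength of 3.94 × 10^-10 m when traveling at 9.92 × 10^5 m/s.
1.70 × 10^-30 kg

From the de Broglie relation λ = h/(mv), we solve for m:

m = h/(λv)
m = (6.626 × 10^-34 J·s) / (3.94 × 10^-10 m × 9.92 × 10^5 m/s)
m = 1.70 × 10^-30 kg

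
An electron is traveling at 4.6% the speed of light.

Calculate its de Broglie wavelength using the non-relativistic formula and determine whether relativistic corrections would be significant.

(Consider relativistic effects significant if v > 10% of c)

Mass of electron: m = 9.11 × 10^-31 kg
No, relativistic corrections are not needed.

Using the non-relativistic de Broglie formula λ = h/(mv):

v = 4.6% × c = 1.379 × 10^7 m/s

λ = h/(mv)
λ = (6.626 × 10^-34 J·s) / (9.11 × 10^-31 kg × 1.379 × 10^7 m/s)
λ = 5.27 × 10^-11 m

Since v = 4.6% of c < 10% of c, relativistic corrections are NOT significant and this non-relativistic result is a good approximation.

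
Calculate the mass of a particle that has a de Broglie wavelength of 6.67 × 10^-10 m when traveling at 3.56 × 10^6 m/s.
2.79 × 10^-31 kg

From the de Broglie relation λ = h/(mv), we solve for m:

m = h/(λv)
m = (6.626 × 10^-34 J·s) / (6.67 × 10^-10 m × 3.56 × 10^6 m/s)
m = 2.79 × 10^-31 kg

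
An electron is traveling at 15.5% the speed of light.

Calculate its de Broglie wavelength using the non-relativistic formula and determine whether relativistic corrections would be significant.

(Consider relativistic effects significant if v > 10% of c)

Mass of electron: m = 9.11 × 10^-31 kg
Yes, relativistic corrections are needed.

Using the non-relativistic de Broglie formula λ = h/(mv):

v = 15.5% × c = 4.647 × 10^7 m/s

λ = h/(mv)
λ = (6.626 × 10^-34 J·s) / (9.11 × 10^-31 kg × 4.647 × 10^7 m/s)
λ = 1.57 × 10^-11 m

Since v = 15.5% of c > 10% of c, relativistic corrections ARE significant and the actual wavelength would differ from this non-relativistic estimate.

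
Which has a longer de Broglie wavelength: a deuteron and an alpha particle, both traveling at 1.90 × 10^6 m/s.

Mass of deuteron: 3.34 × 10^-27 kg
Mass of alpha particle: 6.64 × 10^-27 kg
The deuteron has the longer wavelength.

Using λ = h/(mv), since both particles have the same velocity, the wavelength depends only on mass.

For deuteron: λ₁ = h/(m₁v) = 1.04 × 10^-13 m
For alpha particle: λ₂ = h/(m₂v) = 5.25 × 10^-14 m

Since λ ∝ 1/m at constant velocity, the lighter particle has the longer wavelength.

The deuteron has the longer de Broglie wavelength.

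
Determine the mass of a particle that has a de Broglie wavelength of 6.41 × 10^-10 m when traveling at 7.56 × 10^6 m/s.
1.37 × 10^-31 kg

From the de Broglie relation λ = h/(mv), we solve for m:

m = h/(λv)
m = (6.626 × 10^-34 J·s) / (6.41 × 10^-10 m × 7.56 × 10^6 m/s)
m = 1.37 × 10^-31 kg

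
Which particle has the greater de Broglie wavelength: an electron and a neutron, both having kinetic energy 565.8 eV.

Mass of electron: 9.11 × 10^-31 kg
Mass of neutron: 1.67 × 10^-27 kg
The electron has the longer wavelength.

Using λ = h/√(2mKE):

For electron: λ₁ = h/√(2m₁KE) = 5.16 × 10^-11 m
For neutron: λ₂ = h/√(2m₂KE) = 1.20 × 10^-12 m

Since λ ∝ 1/√m at constant kinetic energy, the lighter particle has the longer wavelength.

The electron has the longer de Broglie wavelength.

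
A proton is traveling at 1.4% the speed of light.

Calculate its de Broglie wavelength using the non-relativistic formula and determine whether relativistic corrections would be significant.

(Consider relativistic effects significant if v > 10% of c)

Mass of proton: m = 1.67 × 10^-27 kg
No, relativistic corrections are not needed.

Using the non-relativistic de Broglie formula λ = h/(mv):

v = 1.4% × c = 4.197 × 10^6 m/s

λ = h/(mv)
λ = (6.626 × 10^-34 J·s) / (1.67 × 10^-27 kg × 4.197 × 10^6 m/s)
λ = 9.45 × 10^-14 m

Since v = 1.4% of c < 10% of c, relativistic corrections are NOT significant and this non-relativistic result is a good approximation.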